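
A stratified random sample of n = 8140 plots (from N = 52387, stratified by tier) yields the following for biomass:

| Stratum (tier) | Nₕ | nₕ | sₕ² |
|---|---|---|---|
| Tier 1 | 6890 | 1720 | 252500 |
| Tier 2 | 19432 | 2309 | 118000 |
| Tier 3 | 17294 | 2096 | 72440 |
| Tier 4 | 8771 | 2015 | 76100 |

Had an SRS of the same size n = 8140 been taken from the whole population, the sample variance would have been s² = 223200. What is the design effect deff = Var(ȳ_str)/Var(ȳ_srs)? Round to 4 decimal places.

Var(ȳ_str) = Σ Wₕ²(1−fₕ)sₕ²/nₕ with Wₕ = Nₕ/52387:
  Tier 1: (6890/52387)²·(1−1720/6890)·252500/1720 = 1.9054416
  Tier 2: (19432/52387)²·(1−2309/19432)·118000/2309 = 6.1959567
  Tier 3: (17294/52387)²·(1−2096/17294)·72440/2096 = 3.3099543
  Tier 4: (8771/52387)²·(1−2015/8771)·76100/2015 = 0.81545744
  → Var(ȳ_str) = 12.22681.
Var(ȳ_srs) = (1 − 8140/52387)·223200/8140 = 23.159548.
deff = 12.22681 / 23.159548 = 0.5279.

0.5279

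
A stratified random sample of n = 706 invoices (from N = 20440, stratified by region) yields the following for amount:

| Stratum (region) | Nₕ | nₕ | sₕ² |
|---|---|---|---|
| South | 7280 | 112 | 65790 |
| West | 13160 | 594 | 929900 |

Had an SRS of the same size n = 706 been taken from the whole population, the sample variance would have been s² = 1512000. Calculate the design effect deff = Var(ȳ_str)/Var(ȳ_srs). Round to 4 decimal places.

0.3352

Var(ȳ_str) = Σ Wₕ²(1−fₕ)sₕ²/nₕ with Wₕ = Nₕ/20440:
  South: (7280/20440)²·(1−112/7280)·65790/112 = 73.368469
  West: (13160/20440)²·(1−594/13160)·929900/594 = 619.64217
  → Var(ȳ_str) = 693.01064.
Var(ȳ_srs) = (1 − 706/20440)·1512000/706 = 2067.6705.
deff = 693.01064 / 2067.6705 = 0.3352.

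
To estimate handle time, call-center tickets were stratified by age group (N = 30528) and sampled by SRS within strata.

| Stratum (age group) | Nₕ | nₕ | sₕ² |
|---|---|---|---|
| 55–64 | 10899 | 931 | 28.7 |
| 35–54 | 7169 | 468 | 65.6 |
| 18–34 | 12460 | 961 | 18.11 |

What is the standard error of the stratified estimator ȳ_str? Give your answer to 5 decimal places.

Var(ȳ_str) = Σₕ Wₕ²(1 − fₕ)sₕ²/nₕ with Wₕ = Nₕ/N, N = 30528.
55–64: Wₕ = 0.35701651; term = 0.35701651²·(1 − 0.08542068)·28.7/931 = 0.0035936038.
35–54: Wₕ = 0.23483360; term = 0.23483360²·(1 − 0.06528107)·65.6/468 = 0.0072253598.
18–34: Wₕ = 0.40814990; term = 0.40814990²·(1 − 0.07712681)·18.11/961 = 0.0028971866.
Sum = 0.01371615.
SE = √(0.01371615) = 0.11712.

0.11712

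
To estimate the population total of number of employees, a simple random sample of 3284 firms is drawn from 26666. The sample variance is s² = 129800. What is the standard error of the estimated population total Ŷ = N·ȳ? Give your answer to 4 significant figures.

157000

Var(Ŷ) = N²·Var(ȳ) = N²·(1 − n/N)·s²/n.
f = 3284/26666 = 0.12315308; Var(ȳ) = 0.87684692·129800/3284 = 34.657348.
Var(Ŷ) = 26666² · 34.657348 = 2.4643993 × 10^10.
SE(Ŷ) = √(2.4643993 × 10^10) = 157000.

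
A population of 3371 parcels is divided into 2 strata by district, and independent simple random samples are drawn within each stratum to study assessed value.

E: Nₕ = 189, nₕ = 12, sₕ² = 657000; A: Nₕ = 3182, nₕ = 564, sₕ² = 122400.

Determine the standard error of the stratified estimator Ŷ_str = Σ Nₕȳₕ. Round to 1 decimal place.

Var(Ŷ_str) = Σₕ Nₕ²(1 − fₕ)sₕ²/nₕ.
E: 189²·(1 − 12/189)·657000/12 = 1.8315518 × 10^9.
A: 3182²·(1 − 564/3182)·122400/564 = 1.8078905 × 10^9.
Sum = 3.6394423 × 10^9.
SE = √(3.6394423 × 10^9) = 60327.8.

60327.8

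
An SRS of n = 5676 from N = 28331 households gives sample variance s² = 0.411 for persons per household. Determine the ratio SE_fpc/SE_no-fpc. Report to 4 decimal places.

f = n/N = 5676/28331 = 0.20034591.
SE_no-fpc = √(s²/n) = 0.0085094153; SE_fpc = √((1−f)s²/n) = 0.0076094067.
Ratio = √(1−f) = 0.89423380.

0.8942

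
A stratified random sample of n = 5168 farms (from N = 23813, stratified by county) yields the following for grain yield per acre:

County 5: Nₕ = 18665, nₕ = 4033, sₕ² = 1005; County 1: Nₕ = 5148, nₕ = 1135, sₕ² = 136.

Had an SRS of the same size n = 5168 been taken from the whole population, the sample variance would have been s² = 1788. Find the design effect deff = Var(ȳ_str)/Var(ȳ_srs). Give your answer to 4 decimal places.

Var(ȳ_str) = Σ Wₕ²(1−fₕ)sₕ²/nₕ with Wₕ = Nₕ/23813:
  County 5: (18665/23813)²·(1−4033/18665)·1005/4033 = 0.1200166
  County 1: (5148/23813)²·(1−1135/5148)·136/1135 = 0.0043653847
  → Var(ȳ_str) = 0.12438198.
Var(ȳ_srs) = (1 − 5168/23813)·1788/5168 = 0.27089019.
deff = 0.12438198 / 0.27089019 = 0.4592.

0.4592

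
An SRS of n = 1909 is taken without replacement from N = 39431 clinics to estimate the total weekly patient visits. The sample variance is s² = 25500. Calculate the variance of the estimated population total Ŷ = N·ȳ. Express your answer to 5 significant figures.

Var(Ŷ) = N²·Var(ȳ) = N²·(1 − n/N)·s²/n.
f = 1909/39431 = 0.04841368; Var(ȳ) = 0.95158632·25500/1909 = 12.71108.
Var(Ŷ) = 39431² · 12.71108 = 1.9763235 × 10^10.

1.9763 × 10^10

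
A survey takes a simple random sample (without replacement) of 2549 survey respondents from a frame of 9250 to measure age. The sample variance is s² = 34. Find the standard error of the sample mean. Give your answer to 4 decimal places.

Under SRS without replacement, Var(ȳ) = (1 − f)·s²/n with f = n/N = 2549/9250 = 0.27556757.
Var(ȳ) = (1 − 0.27556757)·34/2549 = 0.72443243·0.013338564 = 0.0096628885.
SE(ȳ) = √(0.0096628885) = 0.0983.

0.0983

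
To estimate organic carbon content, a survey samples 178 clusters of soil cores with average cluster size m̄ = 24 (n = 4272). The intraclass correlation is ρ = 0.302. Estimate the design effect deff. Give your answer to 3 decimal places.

7.946

deff = 1 + (24 − 1)·0.302 = 1 + 6.946 = 7.946.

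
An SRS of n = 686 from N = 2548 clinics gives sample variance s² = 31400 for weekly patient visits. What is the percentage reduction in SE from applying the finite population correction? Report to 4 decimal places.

f = n/N = 686/2548 = 0.26923077.
SE_no-fpc = √(s²/n) = 6.7655447; SE_fpc = √((1−f)s²/n) = 5.7835287.
Ratio = √(1−f) = 0.85485041. Reduction = 100·(1 − 0.85485041) = 14.5150%.

14.5150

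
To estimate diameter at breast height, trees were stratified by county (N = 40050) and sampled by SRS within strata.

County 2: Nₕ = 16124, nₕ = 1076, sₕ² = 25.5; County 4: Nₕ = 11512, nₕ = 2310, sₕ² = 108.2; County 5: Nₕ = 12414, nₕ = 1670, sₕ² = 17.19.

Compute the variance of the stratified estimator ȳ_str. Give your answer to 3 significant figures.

Var(ȳ_str) = Σₕ Wₕ²(1 − fₕ)sₕ²/nₕ with Wₕ = Nₕ/N, N = 40050.
County 2: Wₕ = 0.40259675; term = 0.40259675²·(1 − 0.06673282)·25.5/1076 = 0.0035848785.
County 4: Wₕ = 0.28744070; term = 0.28744070²·(1 − 0.20066018)·108.2/2310 = 0.0030934511.
County 5: Wₕ = 0.30996255; term = 0.30996255²·(1 − 0.13452554)·17.19/1670 = 8.5591789 × 10^-4.
Sum = 0.0075342475.

0.00753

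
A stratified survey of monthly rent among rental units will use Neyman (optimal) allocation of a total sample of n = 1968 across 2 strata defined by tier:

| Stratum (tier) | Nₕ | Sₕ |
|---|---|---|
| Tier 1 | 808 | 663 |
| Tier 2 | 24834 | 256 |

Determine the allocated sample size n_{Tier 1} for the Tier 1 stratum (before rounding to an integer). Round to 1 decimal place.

Neyman allocation: nₕ = n·NₕSₕ / Σⱼ NⱼSⱼ.
Σ NⱼSⱼ = 808·663 + 24834·256 = 6.893208 × 10^6.
n_{Tier 1} = 1968·808·663 / (6.893208 × 10^6) = 152.9.

152.9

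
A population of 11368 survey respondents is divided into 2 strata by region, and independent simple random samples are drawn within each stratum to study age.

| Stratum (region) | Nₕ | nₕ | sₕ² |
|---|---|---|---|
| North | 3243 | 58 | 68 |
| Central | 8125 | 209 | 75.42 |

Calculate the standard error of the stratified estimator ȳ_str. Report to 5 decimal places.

Var(ȳ_str) = Σₕ Wₕ²(1 − fₕ)sₕ²/nₕ with Wₕ = Nₕ/N, N = 11368.
North: Wₕ = 0.28527445; term = 0.28527445²·(1 − 0.01788467)·68/58 = 0.093706383.
Central: Wₕ = 0.71472555; term = 0.71472555²·(1 − 0.02572308)·75.42/209 = 0.17959791.
Sum = 0.27330429.
SE = √(0.27330429) = 0.52279.

0.52279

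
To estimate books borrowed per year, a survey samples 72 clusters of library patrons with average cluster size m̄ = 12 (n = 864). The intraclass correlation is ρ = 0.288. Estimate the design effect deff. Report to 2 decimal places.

deff = 1 + (12 − 1)·0.288 = 1 + 3.168 = 4.168.

4.17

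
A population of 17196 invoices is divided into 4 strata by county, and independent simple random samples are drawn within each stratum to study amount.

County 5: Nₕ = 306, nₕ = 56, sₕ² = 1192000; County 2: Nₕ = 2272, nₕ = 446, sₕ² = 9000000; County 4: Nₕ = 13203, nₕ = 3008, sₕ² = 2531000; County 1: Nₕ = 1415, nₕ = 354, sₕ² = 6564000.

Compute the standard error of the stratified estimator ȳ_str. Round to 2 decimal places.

Var(ȳ_str) = Σₕ Wₕ²(1 − fₕ)sₕ²/nₕ with Wₕ = Nₕ/N, N = 17196.
County 5: Wₕ = 0.01779484; term = 0.01779484²·(1 − 0.18300654)·1192000/56 = 5.5067428.
County 2: Wₕ = 0.13212375; term = 0.13212375²·(1 − 0.19630282)·9000000/446 = 283.11435.
County 4: Wₕ = 0.76779484; term = 0.76779484²·(1 − 0.22782701)·2531000/3008 = 383.0181.
County 1: Wₕ = 0.08228658; term = 0.08228658²·(1 − 0.25017668)·6564000/354 = 94.141749.
Sum = 765.78094.
SE = √(765.78094) = 27.67.

27.67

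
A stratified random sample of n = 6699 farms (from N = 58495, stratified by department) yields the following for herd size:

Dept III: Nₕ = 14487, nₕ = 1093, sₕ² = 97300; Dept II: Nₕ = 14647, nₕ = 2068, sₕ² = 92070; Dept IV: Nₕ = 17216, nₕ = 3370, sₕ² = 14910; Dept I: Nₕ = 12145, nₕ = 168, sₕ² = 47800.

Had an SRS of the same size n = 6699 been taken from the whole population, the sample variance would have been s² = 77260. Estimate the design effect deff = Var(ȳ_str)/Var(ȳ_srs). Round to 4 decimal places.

1.9437

Var(ȳ_str) = Σ Wₕ²(1−fₕ)sₕ²/nₕ with Wₕ = Nₕ/58495:
  Dept III: (14487/58495)²·(1−1093/14487)·97300/1093 = 5.0482859
  Dept II: (14647/58495)²·(1−2068/14647)·92070/2068 = 2.397314
  Dept IV: (17216/58495)²·(1−3370/17216)·14910/3370 = 0.30822427
  Dept I: (12145/58495)²·(1−168/12145)·47800/168 = 12.09558
  → Var(ȳ_str) = 19.849404.
Var(ȳ_srs) = (1 − 6699/58495)·77260/6699 = 10.212268.
deff = 19.849404 / 10.212268 = 1.9437.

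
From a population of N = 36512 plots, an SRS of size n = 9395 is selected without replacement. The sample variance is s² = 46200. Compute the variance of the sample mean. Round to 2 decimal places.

Under SRS without replacement, Var(ȳ) = (1 − f)·s²/n with f = n/N = 9395/36512 = 0.25731266.
Var(ȳ) = (1 − 0.25731266)·46200/9395 = 0.74268734·4.9175093 = 3.6521719.

3.65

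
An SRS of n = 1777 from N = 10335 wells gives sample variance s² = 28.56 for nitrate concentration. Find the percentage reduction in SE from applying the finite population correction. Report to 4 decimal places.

9.0022

f = n/N = 1777/10335 = 0.17194001.
SE_no-fpc = √(s²/n) = 0.12677552; SE_fpc = √((1−f)s²/n) = 0.11536293.
Ratio = √(1−f) = 0.90997802. Reduction = 100·(1 − 0.90997802) = 9.0022%.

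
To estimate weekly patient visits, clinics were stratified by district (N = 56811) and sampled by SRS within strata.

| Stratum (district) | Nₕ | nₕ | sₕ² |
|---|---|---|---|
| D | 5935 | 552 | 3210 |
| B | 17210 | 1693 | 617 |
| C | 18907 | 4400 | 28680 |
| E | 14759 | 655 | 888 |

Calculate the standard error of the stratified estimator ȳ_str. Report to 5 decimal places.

0.85387

Var(ȳ_str) = Σₕ Wₕ²(1 − fₕ)sₕ²/nₕ with Wₕ = Nₕ/N, N = 56811.
D: Wₕ = 0.10446920; term = 0.10446920²·(1 − 0.09300758)·3210/552 = 0.057563367.
B: Wₕ = 0.30293429; term = 0.30293429²·(1 − 0.09837304)·617/1693 = 0.030154489.
C: Wₕ = 0.33280527; term = 0.33280527²·(1 − 0.23271804)·28680/4400 = 0.55393887.
E: Wₕ = 0.25979124; term = 0.25979124²·(1 − 0.04437970)·888/655 = 0.087439171.
Sum = 0.7290959.
SE = √(0.7290959) = 0.85387.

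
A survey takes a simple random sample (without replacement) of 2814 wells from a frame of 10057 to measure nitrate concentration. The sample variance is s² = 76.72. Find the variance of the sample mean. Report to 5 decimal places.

0.01964

Under SRS without replacement, Var(ȳ) = (1 − f)·s²/n with f = n/N = 2814/10057 = 0.27980511.
Var(ȳ) = (1 − 0.27980511)·76.72/2814 = 0.72019489·0.027263682 = 0.019635164.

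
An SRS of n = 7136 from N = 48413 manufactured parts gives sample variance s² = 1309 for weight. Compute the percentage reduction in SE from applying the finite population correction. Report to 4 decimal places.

f = n/N = 7136/48413 = 0.14739843.
SE_no-fpc = √(s²/n) = 0.42829441; SE_fpc = √((1−f)s²/n) = 0.39547175.
Ratio = √(1−f) = 0.92336427. Reduction = 100·(1 − 0.92336427) = 7.6636%.

7.6636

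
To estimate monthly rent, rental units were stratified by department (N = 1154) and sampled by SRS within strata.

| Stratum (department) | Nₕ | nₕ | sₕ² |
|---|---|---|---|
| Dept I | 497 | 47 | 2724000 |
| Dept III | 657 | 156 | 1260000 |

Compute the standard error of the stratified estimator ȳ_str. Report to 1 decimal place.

Var(ȳ_str) = Σₕ Wₕ²(1 − fₕ)sₕ²/nₕ with Wₕ = Nₕ/N, N = 1154.
Dept I: Wₕ = 0.43067591; term = 0.43067591²·(1 − 0.09456740)·2724000/47 = 9733.4439.
Dept III: Wₕ = 0.56932409; term = 0.56932409²·(1 − 0.23744292)·1260000/156 = 1996.3534.
Sum = 11729.797.
SE = √(11729.797) = 108.3.

108.3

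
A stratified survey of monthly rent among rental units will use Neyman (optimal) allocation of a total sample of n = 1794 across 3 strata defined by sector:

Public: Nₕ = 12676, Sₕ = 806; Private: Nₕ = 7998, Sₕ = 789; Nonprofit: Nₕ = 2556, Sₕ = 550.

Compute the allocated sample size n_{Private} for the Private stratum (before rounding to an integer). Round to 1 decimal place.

631.3

Neyman allocation: nₕ = n·NₕSₕ / Σⱼ NⱼSⱼ.
Σ NⱼSⱼ = 12676·806 + 7998·789 + 2556·550 = 1.7933078 × 10^7.
n_{Private} = 1794·7998·789 / (1.7933078 × 10^7) = 631.3.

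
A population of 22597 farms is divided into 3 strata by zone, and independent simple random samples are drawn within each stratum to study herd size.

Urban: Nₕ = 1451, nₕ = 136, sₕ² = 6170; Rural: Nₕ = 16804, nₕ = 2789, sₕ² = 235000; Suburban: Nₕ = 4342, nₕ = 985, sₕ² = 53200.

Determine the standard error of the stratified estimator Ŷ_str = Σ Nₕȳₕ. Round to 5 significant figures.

143940

Var(Ŷ_str) = Σₕ Nₕ²(1 − fₕ)sₕ²/nₕ.
Urban: 1451²·(1 − 136/1451)·6170/136 = 8.6564419 × 10^7.
Rural: 16804²·(1 − 2789/16804)·235000/2789 = 1.9843813 × 10^10.
Suburban: 4342²·(1 − 985/4342)·53200/985 = 7.8725706 × 10^8.
Sum = 2.0717634 × 10^10.
SE = √(2.0717634 × 10^10) = 143940.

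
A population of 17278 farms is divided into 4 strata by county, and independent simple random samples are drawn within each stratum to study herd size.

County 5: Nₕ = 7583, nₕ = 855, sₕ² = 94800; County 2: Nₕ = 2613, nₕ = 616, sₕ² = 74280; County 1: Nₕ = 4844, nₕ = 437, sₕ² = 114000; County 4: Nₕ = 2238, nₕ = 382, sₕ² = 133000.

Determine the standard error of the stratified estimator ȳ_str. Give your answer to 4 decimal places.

6.6750

Var(ȳ_str) = Σₕ Wₕ²(1 − fₕ)sₕ²/nₕ with Wₕ = Nₕ/N, N = 17278.
County 5: Wₕ = 0.43888182; term = 0.43888182²·(1 − 0.11275221)·94800/855 = 18.948827.
County 2: Wₕ = 0.15123278; term = 0.15123278²·(1 − 0.23574436)·74280/616 = 2.1077627.
County 1: Wₕ = 0.28035652; term = 0.28035652²·(1 − 0.09021470)·114000/437 = 18.654502.
County 4: Wₕ = 0.12952888; term = 0.12952888²·(1 − 0.17068811)·133000/382 = 4.8443933.
Sum = 44.555485.
SE = √(44.555485) = 6.6750.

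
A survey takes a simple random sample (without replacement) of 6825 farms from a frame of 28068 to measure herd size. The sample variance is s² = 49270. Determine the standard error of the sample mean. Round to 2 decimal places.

2.34

Under SRS without replacement, Var(ȳ) = (1 − f)·s²/n with f = n/N = 6825/28068 = 0.24315947.
Var(ȳ) = (1 − 0.24315947)·49270/6825 = 0.75684053·7.2190476 = 5.4636678.
SE(ȳ) = √(5.4636678) = 2.34.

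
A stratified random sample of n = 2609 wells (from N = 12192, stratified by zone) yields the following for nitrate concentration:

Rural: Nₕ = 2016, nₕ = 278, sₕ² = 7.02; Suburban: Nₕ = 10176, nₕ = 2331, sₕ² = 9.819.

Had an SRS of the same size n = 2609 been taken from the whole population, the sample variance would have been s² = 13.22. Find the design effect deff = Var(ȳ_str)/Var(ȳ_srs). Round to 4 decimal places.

Var(ȳ_str) = Σ Wₕ²(1−fₕ)sₕ²/nₕ with Wₕ = Nₕ/12192:
  Rural: (2016/12192)²·(1−278/2016)·7.02/278 = 5.9522712 × 10^-4
  Suburban: (10176/12192)²·(1−2331/10176)·9.819/2331 = 0.0022622736
  → Var(ȳ_str) = 0.0028575007.
Var(ȳ_srs) = (1 − 2609/12192)·13.22/2609 = 0.0039827579.
deff = 0.0028575007 / 0.0039827579 = 0.7175.

0.7175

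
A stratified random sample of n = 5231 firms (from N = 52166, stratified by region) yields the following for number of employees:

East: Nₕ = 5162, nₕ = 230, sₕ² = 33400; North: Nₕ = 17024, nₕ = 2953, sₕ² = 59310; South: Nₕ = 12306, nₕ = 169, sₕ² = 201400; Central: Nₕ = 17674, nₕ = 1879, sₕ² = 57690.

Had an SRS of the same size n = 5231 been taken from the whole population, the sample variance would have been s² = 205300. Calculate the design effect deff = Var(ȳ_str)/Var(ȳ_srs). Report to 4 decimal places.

2.0300

Var(ȳ_str) = Σ Wₕ²(1−fₕ)sₕ²/nₕ with Wₕ = Nₕ/52166:
  East: (5162/52166)²·(1−230/5162)·33400/230 = 1.3585781
  North: (17024/52166)²·(1−2953/17024)·59310/2953 = 1.7679744
  South: (12306/52166)²·(1−169/12306)·201400/169 = 65.407259
  Central: (17674/52166)²·(1−1879/17674)·57690/1879 = 3.1495838
  → Var(ȳ_str) = 71.683395.
Var(ȳ_srs) = (1 − 5231/52166)·205300/5231 = 35.311284.
deff = 71.683395 / 35.311284 = 2.0300.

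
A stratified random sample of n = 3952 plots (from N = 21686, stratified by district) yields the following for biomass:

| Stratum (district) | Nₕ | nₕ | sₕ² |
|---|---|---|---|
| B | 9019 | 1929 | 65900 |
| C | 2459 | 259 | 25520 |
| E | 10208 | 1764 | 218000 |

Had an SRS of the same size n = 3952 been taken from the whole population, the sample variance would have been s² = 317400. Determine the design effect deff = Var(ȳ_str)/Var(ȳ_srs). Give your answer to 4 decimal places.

0.4329

Var(ȳ_str) = Σ Wₕ²(1−fₕ)sₕ²/nₕ with Wₕ = Nₕ/21686:
  B: (9019/21686)²·(1−1929/9019)·65900/1929 = 4.645141
  C: (2459/21686)²·(1−259/2459)·25520/259 = 1.1334522
  E: (10208/21686)²·(1−1764/10208)·218000/1764 = 22.651027
  → Var(ȳ_str) = 28.42962.
Var(ȳ_srs) = (1 − 3952/21686)·317400/3952 = 65.677594.
deff = 28.42962 / 65.677594 = 0.4329.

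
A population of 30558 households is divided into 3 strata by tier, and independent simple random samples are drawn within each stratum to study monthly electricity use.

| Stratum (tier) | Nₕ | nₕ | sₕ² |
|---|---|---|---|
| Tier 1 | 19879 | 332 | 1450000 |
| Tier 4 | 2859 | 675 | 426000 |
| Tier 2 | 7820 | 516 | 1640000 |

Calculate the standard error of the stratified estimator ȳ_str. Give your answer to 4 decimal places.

Var(ȳ_str) = Σₕ Wₕ²(1 − fₕ)sₕ²/nₕ with Wₕ = Nₕ/N, N = 30558.
Tier 1: Wₕ = 0.65053341; term = 0.65053341²·(1 − 0.01670104)·1450000/332 = 1817.4175.
Tier 4: Wₕ = 0.09355979; term = 0.09355979²·(1 − 0.23609654)·426000/675 = 4.2201002.
Tier 2: Wₕ = 0.25590680; term = 0.25590680²·(1 − 0.06598465)·1640000/516 = 194.40696.
Sum = 2016.0446.
SE = √(2016.0446) = 44.9004.

44.9004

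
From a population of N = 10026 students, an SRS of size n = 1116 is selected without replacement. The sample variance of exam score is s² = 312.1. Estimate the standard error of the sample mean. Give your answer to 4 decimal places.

Under SRS without replacement, Var(ȳ) = (1 − f)·s²/n with f = n/N = 1116/10026 = 0.11131059.
Var(ȳ) = (1 − 0.11131059)·312.1/1116 = 0.88868941·0.2796595 = 0.24853043.
SE(ȳ) = √(0.24853043) = 0.4985.

0.4985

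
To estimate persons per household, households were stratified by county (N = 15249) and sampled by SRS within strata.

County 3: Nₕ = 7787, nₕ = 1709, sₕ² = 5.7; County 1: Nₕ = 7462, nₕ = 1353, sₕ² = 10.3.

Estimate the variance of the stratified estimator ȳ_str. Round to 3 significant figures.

0.00217

Var(ȳ_str) = Σₕ Wₕ²(1 − fₕ)sₕ²/nₕ with Wₕ = Nₕ/N, N = 15249.
County 3: Wₕ = 0.51065644; term = 0.51065644²·(1 − 0.21946834)·5.7/1709 = 6.7886112 × 10^-4.
County 1: Wₕ = 0.48934356; term = 0.48934356²·(1 − 0.18131868)·10.3/1353 = 0.0014923891.
Sum = 0.0021712502.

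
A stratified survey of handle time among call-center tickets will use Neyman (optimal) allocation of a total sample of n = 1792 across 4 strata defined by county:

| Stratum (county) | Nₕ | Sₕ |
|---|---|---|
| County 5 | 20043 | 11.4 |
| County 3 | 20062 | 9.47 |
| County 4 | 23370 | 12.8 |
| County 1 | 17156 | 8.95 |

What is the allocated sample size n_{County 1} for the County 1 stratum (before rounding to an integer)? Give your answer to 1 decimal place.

Neyman allocation: nₕ = n·NₕSₕ / Σⱼ NⱼSⱼ.
Σ NⱼSⱼ = 20043·11.4 + 20062·9.47 + 23370·12.8 + 17156·8.95 = 871159.54.
n_{County 1} = 1792·17156·8.95 / 871159.54 = 315.8.

315.8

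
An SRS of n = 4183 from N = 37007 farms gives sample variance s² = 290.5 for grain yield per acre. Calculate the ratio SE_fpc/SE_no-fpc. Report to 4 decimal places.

0.9418

f = n/N = 4183/37007 = 0.11303267.
SE_no-fpc = √(s²/n) = 0.26352944; SE_fpc = √((1−f)s²/n) = 0.24818924.
Ratio = √(1−f) = 0.94178943.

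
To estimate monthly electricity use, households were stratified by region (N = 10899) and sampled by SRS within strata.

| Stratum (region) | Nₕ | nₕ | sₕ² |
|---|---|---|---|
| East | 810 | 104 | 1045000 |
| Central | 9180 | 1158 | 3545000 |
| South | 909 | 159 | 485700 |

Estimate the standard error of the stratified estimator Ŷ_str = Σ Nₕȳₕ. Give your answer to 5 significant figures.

482980

Var(Ŷ_str) = Σₕ Nₕ²(1 − fₕ)sₕ²/nₕ.
East: 810²·(1 − 104/810)·1045000/104 = 5.7460933 × 10^9.
Central: 9180²·(1 − 1158/9180)·3545000/1158 = 2.2544106 × 10^11.
South: 909²·(1 − 159/909)·485700/159 = 2.0825533 × 10^9.
Sum = 2.3326971 × 10^11.
SE = √(2.3326971 × 10^11) = 482980.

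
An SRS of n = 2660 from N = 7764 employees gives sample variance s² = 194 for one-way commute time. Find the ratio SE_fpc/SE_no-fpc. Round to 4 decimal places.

f = n/N = 2660/7764 = 0.34260690.
SE_no-fpc = √(s²/n) = 0.27005987; SE_fpc = √((1−f)s²/n) = 0.21896395.
Ratio = √(1−f) = 0.81079781.

0.8108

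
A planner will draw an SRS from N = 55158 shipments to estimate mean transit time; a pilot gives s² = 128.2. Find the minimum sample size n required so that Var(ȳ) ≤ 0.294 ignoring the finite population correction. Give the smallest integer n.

437

Without fpc, n₀ = s²/D = 128.2/0.294 = 436.0544.
Rounding up, n = 437.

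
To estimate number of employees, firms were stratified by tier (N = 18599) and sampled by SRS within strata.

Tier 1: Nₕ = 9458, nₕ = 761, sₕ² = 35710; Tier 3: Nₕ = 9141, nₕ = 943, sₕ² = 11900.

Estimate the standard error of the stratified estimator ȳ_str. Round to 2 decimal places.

3.73

Var(ȳ_str) = Σₕ Wₕ²(1 − fₕ)sₕ²/nₕ with Wₕ = Nₕ/N, N = 18599.
Tier 1: Wₕ = 0.50852196; term = 0.50852196²·(1 − 0.08046099)·35710/761 = 11.158217.
Tier 3: Wₕ = 0.49147804; term = 0.49147804²·(1 − 0.10316158)·11900/943 = 2.7337431.
Sum = 13.89196.
SE = √(13.89196) = 3.73.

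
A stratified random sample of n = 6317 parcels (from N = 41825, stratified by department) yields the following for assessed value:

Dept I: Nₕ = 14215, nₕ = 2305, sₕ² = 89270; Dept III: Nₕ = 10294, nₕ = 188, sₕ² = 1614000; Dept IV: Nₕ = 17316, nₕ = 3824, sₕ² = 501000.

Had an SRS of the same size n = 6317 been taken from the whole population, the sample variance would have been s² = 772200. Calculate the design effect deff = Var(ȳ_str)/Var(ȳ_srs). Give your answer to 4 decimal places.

Var(ȳ_str) = Σ Wₕ²(1−fₕ)sₕ²/nₕ with Wₕ = Nₕ/41825:
  Dept I: (14215/41825)²·(1−2305/14215)·89270/2305 = 3.7481877
  Dept III: (10294/41825)²·(1−188/10294)·1614000/188 = 510.54878
  Dept IV: (17316/41825)²·(1−3824/17316)·501000/3824 = 17.497333
  → Var(ȳ_str) = 531.7943.
Var(ȳ_srs) = (1 − 6317/41825)·772200/6317 = 103.77893.
deff = 531.7943 / 103.77893 = 5.1243.

5.1243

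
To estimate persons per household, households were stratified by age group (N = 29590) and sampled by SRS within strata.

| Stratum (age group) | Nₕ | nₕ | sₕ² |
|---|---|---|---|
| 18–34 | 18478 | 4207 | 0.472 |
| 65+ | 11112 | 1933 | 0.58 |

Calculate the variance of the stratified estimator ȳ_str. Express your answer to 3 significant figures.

Var(ȳ_str) = Σₕ Wₕ²(1 − fₕ)sₕ²/nₕ with Wₕ = Nₕ/N, N = 29590.
18–34: Wₕ = 0.62446773; term = 0.62446773²·(1 − 0.22767616)·0.472/4207 = 3.3790057 × 10^-5.
65+: Wₕ = 0.37553227; term = 0.37553227²·(1 − 0.17395608)·0.58/1933 = 3.4953753 × 10^-5.
Sum = 6.874381 × 10^-5.

6.87 × 10^-5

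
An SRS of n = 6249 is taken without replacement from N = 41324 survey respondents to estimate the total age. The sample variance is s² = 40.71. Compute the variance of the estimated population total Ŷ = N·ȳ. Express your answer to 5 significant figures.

Var(Ŷ) = N²·Var(ȳ) = N²·(1 − n/N)·s²/n.
f = 6249/41324 = 0.15121963; Var(ȳ) = 0.84878037·40.71/6249 = 0.0055295005.
Var(Ŷ) = 41324² · 0.0055295005 = 9.4425786 × 10^6.

9.4426 × 10^6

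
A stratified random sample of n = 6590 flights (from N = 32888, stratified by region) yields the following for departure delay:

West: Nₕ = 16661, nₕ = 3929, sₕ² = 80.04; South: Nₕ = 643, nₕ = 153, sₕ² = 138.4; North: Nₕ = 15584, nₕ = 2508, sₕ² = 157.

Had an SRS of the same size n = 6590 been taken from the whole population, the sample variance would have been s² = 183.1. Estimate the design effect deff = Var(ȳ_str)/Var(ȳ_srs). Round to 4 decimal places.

Var(ȳ_str) = Σ Wₕ²(1−fₕ)sₕ²/nₕ with Wₕ = Nₕ/32888:
  West: (16661/32888)²·(1−3929/16661)·80.04/3929 = 0.0039952855
  South: (643/32888)²·(1−153/643)·138.4/153 = 2.6349767 × 10^-4
  North: (15584/32888)²·(1−2508/15584)·157/2508 = 0.011793726
  → Var(ȳ_str) = 0.016052509.
Var(ȳ_srs) = (1 − 6590/32888)·183.1/6590 = 0.022217142.
deff = 0.016052509 / 0.022217142 = 0.7225.

0.7225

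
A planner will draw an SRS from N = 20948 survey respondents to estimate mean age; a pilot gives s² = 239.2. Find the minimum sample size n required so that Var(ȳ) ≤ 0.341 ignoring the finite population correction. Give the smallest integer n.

Without fpc, n₀ = s²/D = 239.2/0.341 = 701.4663.
Rounding up, n = 702.

702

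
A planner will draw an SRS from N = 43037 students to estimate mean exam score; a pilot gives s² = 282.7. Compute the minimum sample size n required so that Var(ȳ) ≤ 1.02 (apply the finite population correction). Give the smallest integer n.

276

Without fpc, n₀ = s²/D = 282.7/1.02 = 277.1569.
With fpc, (1 − n/N)·s²/n ≤ D requires n ≥ n₀/(1 + n₀/N) = 277.1569/(1 + 277.1569/43037) = 275.3834.
Rounding up, n = 276.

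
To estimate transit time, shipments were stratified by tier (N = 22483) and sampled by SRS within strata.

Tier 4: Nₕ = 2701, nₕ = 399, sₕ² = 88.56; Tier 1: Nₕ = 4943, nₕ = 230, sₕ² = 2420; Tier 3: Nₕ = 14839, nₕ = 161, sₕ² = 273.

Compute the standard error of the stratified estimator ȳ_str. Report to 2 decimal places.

Var(ȳ_str) = Σₕ Wₕ²(1 − fₕ)sₕ²/nₕ with Wₕ = Nₕ/N, N = 22483.
Tier 4: Wₕ = 0.12013521; term = 0.12013521²·(1 − 0.14772307)·88.56/399 = 0.0027301474.
Tier 1: Wₕ = 0.21985500; term = 0.21985500²·(1 − 0.04653045)·2420/230 = 0.48491661.
Tier 3: Wₕ = 0.66000979; term = 0.66000979²·(1 − 0.01084979)·273/161 = 0.73063382.
Sum = 1.2182806.
SE = √(1.2182806) = 1.10.

1.10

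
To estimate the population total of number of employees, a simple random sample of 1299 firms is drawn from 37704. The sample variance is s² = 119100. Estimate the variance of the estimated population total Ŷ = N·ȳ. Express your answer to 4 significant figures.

1.258 × 10^11

Var(Ŷ) = N²·Var(ȳ) = N²·(1 − n/N)·s²/n.
f = 1299/37704 = 0.03445258; Var(ȳ) = 0.96554742·119100/1299 = 88.527096.
Var(Ŷ) = 37704² · 88.527096 = 1.2584938 × 10^11.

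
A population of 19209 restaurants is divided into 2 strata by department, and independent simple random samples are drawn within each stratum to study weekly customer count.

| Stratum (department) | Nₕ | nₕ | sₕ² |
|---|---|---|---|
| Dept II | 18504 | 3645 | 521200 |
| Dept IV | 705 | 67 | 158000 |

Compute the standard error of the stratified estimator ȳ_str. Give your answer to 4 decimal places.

Var(ȳ_str) = Σₕ Wₕ²(1 − fₕ)sₕ²/nₕ with Wₕ = Nₕ/N, N = 19209.
Dept II: Wₕ = 0.96329845; term = 0.96329845²·(1 − 0.19698444)·521200/3645 = 106.54978.
Dept IV: Wₕ = 0.03670155; term = 0.03670155²·(1 − 0.09503546)·158000/67 = 2.8746341.
Sum = 109.42441.
SE = √(109.42441) = 10.4606.

10.4606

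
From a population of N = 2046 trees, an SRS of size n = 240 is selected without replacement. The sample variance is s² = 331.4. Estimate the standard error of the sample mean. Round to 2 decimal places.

Under SRS without replacement, Var(ȳ) = (1 − f)·s²/n with f = n/N = 240/2046 = 0.11730205.
Var(ȳ) = (1 − 0.11730205)·331.4/240 = 0.88269795·1.3808333 = 1.2188587.
SE(ȳ) = √(1.2188587) = 1.10.

1.10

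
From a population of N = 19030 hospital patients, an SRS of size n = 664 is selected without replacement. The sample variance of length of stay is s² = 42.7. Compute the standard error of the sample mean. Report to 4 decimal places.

Under SRS without replacement, Var(ȳ) = (1 − f)·s²/n with f = n/N = 664/19030 = 0.03489228.
Var(ȳ) = (1 − 0.03489228)·42.7/664 = 0.96510772·0.064307229 = 0.062063403.
SE(ȳ) = √(0.062063403) = 0.2491.

0.2491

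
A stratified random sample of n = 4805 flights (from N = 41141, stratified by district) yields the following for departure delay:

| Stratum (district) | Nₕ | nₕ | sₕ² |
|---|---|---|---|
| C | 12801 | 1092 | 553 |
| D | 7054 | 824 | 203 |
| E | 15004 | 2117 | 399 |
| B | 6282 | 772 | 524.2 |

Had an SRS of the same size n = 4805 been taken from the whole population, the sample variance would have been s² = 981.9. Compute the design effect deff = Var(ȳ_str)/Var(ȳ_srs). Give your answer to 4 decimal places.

0.4801

Var(ȳ_str) = Σ Wₕ²(1−fₕ)sₕ²/nₕ with Wₕ = Nₕ/41141:
  C: (12801/41141)²·(1−1092/12801)·553/1092 = 0.044845256
  D: (7054/41141)²·(1−824/7054)·203/824 = 0.0063965035
  E: (15004/41141)²·(1−2117/15004)·399/2117 = 0.021530853
  B: (6282/41141)²·(1−772/6282)·524.2/772 = 0.013886077
  → Var(ȳ_str) = 0.08665869.
Var(ȳ_srs) = (1 − 4805/41141)·981.9/4805 = 0.18048293.
deff = 0.08665869 / 0.18048293 = 0.4801.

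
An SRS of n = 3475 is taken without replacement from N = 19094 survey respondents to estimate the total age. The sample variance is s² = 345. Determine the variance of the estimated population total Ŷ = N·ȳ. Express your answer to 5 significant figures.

2.9608 × 10^7

Var(Ŷ) = N²·Var(ȳ) = N²·(1 − n/N)·s²/n.
f = 3475/19094 = 0.18199434; Var(ȳ) = 0.81800566·345/3475 = 0.081212072.
Var(Ŷ) = 19094² · 0.081212072 = 2.9608365 × 10^7.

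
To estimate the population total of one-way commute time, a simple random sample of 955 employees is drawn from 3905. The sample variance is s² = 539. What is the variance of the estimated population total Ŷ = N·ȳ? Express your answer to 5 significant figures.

6.5017 × 10^6

Var(Ŷ) = N²·Var(ȳ) = N²·(1 − n/N)·s²/n.
f = 955/3905 = 0.24455826; Var(ȳ) = 0.75544174·539/955 = 0.42636974.
Var(Ŷ) = 3905² · 0.42636974 = 6.5017228 × 10^6.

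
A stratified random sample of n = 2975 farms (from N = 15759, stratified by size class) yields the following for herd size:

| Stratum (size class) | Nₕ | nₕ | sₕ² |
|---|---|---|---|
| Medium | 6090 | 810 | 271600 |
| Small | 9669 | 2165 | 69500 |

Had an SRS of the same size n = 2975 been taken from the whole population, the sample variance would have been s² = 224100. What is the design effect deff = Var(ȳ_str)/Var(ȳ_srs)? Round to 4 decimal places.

0.8639

Var(ȳ_str) = Σ Wₕ²(1−fₕ)sₕ²/nₕ with Wₕ = Nₕ/15759:
  Medium: (6090/15759)²·(1−810/6090)·271600/810 = 43.414885
  Small: (9669/15759)²·(1−2165/9669)·69500/2165 = 9.3787288
  → Var(ȳ_str) = 52.793614.
Var(ȳ_srs) = (1 − 2975/15759)·224100/2975 = 61.107286.
deff = 52.793614 / 61.107286 = 0.8639.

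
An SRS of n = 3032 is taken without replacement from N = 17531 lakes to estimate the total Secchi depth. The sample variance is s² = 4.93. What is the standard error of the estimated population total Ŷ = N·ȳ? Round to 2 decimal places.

Var(Ŷ) = N²·Var(ȳ) = N²·(1 − n/N)·s²/n.
f = 3032/17531 = 0.17295077; Var(ȳ) = 0.82704923·4.93/3032 = 0.0013447733.
Var(Ŷ) = 17531² · 0.0013447733 = 413297.19.
SE(Ŷ) = √(413297.19) = 642.88.

642.88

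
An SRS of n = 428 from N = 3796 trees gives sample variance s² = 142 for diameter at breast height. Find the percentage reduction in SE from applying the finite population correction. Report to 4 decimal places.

f = n/N = 428/3796 = 0.11275026.
SE_no-fpc = √(s²/n) = 0.57599974; SE_fpc = √((1−f)s²/n) = 0.54255682.
Ratio = √(1−f) = 0.94193935. Reduction = 100·(1 − 0.94193935) = 5.8061%.

5.8061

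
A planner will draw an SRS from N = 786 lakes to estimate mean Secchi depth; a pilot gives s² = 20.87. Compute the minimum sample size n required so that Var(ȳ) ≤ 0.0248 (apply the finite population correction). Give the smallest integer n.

Without fpc, n₀ = s²/D = 20.87/0.0248 = 841.5323.
With fpc, (1 − n/N)·s²/n ≤ D requires n ≥ n₀/(1 + n₀/N) = 841.5323/(1 + 841.5323/786) = 406.4094.
Rounding up, n = 407.

407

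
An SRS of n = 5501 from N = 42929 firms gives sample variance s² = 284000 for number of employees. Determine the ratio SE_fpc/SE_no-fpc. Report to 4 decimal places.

0.9337

f = n/N = 5501/42929 = 0.12814182.
SE_no-fpc = √(s²/n) = 7.1851915; SE_fpc = √((1−f)s²/n) = 6.7090538.
Ratio = √(1−f) = 0.93373347.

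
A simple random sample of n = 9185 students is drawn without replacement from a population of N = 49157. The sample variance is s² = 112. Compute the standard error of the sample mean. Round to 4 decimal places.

Under SRS without replacement, Var(ȳ) = (1 − f)·s²/n with f = n/N = 9185/49157 = 0.18685030.
Var(ȳ) = (1 − 0.18685030)·112/9185 = 0.81314970·0.012193794 = 0.0099153802.
SE(ȳ) = √(0.0099153802) = 0.0996.

0.0996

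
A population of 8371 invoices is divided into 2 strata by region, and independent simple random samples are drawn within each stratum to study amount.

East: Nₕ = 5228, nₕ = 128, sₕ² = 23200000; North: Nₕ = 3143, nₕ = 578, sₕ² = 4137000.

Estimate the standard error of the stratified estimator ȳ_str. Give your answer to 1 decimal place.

Var(ȳ_str) = Σₕ Wₕ²(1 − fₕ)sₕ²/nₕ with Wₕ = Nₕ/N, N = 8371.
East: Wₕ = 0.62453709; term = 0.62453709²·(1 − 0.02448355)·23200000/128 = 68965.055.
North: Wₕ = 0.37546291; term = 0.37546291²·(1 − 0.18390073)·4137000/578 = 823.44529.
Sum = 69788.5.
SE = √(69788.5) = 264.2.

264.2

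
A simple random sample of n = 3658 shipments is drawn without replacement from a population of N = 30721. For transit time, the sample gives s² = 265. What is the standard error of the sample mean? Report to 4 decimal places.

Under SRS without replacement, Var(ȳ) = (1 − f)·s²/n with f = n/N = 3658/30721 = 0.11907164.
Var(ȳ) = (1 − 0.11907164)·265/3658 = 0.88092836·0.072443958 = 0.063817937.
SE(ȳ) = √(0.063817937) = 0.2526.

0.2526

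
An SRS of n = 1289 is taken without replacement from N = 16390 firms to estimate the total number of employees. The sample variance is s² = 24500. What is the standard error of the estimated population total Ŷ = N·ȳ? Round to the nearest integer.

Var(Ŷ) = N²·Var(ȳ) = N²·(1 − n/N)·s²/n.
f = 1289/16390 = 0.07864552; Var(ȳ) = 0.92135448·24500/1289 = 17.512168.
Var(Ŷ) = 16390² · 17.512168 = 4.7043305 × 10^9.
SE(Ŷ) = √(4.7043305 × 10^9) = 68588.

68588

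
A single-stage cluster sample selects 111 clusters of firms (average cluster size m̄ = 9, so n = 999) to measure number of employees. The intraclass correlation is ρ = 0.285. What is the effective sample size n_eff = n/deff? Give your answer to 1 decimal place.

deff = 1 + (9 − 1)·0.285 = 1 + 2.28 = 3.28.
n_eff = 999 / 3.28 = 304.6.

304.6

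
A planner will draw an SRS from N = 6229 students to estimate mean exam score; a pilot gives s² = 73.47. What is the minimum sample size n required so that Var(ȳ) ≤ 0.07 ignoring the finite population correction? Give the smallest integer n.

1050

Without fpc, n₀ = s²/D = 73.47/0.07 = 1049.5714.
Rounding up, n = 1050.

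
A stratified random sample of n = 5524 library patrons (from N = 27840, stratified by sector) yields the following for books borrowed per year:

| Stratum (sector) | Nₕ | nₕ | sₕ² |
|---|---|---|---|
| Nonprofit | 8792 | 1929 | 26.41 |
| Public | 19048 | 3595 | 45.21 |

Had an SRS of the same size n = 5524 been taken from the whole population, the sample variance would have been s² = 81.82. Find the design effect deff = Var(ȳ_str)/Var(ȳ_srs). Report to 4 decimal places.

0.4920

Var(ȳ_str) = Σ Wₕ²(1−fₕ)sₕ²/nₕ with Wₕ = Nₕ/27840:
  Nonprofit: (8792/27840)²·(1−1929/8792)·26.41/1929 = 0.0010658581
  Public: (19048/27840)²·(1−3595/19048)·45.21/3595 = 0.0047759452
  → Var(ȳ_str) = 0.0058418033.
Var(ȳ_srs) = (1 − 5524/27840)·81.82/5524 = 0.011872794.
deff = 0.0058418033 / 0.011872794 = 0.4920.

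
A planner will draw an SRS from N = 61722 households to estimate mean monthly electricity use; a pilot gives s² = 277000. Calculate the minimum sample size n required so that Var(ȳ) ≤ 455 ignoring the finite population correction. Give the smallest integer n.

Without fpc, n₀ = s²/D = 277000/455 = 608.7912.
Rounding up, n = 609.

609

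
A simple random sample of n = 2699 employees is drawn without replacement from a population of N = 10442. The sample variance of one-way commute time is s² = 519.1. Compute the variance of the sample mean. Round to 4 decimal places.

0.1426

Under SRS without replacement, Var(ȳ) = (1 − f)·s²/n with f = n/N = 2699/10442 = 0.25847539.
Var(ȳ) = (1 − 0.25847539)·519.1/2699 = 0.74152461·0.19233049 = 0.14261779.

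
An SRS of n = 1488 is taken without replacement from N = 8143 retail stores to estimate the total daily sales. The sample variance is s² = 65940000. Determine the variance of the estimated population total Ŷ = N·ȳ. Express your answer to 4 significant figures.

2.401 × 10^12

Var(Ŷ) = N²·Var(ȳ) = N²·(1 − n/N)·s²/n.
f = 1488/8143 = 0.18273364; Var(ȳ) = 0.81726636·65940000/1488 = 36216.763.
Var(Ŷ) = 8143² · 36216.763 = 2.4014774 × 10^12.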